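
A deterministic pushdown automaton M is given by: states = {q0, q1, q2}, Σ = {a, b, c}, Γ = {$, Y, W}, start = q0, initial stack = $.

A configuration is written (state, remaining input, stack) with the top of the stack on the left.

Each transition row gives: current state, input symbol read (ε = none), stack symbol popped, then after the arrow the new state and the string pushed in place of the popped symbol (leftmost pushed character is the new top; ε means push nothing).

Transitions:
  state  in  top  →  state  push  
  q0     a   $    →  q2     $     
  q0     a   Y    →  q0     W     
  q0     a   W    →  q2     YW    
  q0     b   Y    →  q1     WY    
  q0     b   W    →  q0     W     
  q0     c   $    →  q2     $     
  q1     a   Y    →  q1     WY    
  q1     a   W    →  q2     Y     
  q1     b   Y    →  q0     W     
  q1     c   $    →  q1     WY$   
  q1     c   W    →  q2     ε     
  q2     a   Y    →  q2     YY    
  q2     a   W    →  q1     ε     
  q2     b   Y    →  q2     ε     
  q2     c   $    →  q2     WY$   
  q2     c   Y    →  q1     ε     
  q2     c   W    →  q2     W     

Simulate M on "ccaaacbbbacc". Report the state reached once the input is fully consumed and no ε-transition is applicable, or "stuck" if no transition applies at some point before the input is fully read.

(q0, ccaaacbbbacc, $)
  read c, top $: go to q2, push $ → (q2, caaacbbbacc, $)
  read c, top $: go to q2, push WY$ → (q2, aaacbbbacc, WY$)
  read a, top W: go to q1, push ε → (q1, aacbbbacc, Y$)
  read a, top Y: go to q1, push WY → (q1, acbbbacc, WY$)
  read a, top W: go to q2, push Y → (q2, cbbbacc, YY$)
  read c, top Y: go to q1, push ε → (q1, bbbacc, Y$)
  read b, top Y: go to q0, push W → (q0, bbacc, W$)
  read b, top W: go to q0, push W → (q0, bacc, W$)
  read b, top W: go to q0, push W → (q0, acc, W$)
  read a, top W: go to q2, push YW → (q2, cc, YW$)
  read c, top Y: go to q1, push ε → (q1, c, W$)
  read c, top W: go to q2, push ε → (q2, ε, $)
All input consumed; M is in state q2.

q2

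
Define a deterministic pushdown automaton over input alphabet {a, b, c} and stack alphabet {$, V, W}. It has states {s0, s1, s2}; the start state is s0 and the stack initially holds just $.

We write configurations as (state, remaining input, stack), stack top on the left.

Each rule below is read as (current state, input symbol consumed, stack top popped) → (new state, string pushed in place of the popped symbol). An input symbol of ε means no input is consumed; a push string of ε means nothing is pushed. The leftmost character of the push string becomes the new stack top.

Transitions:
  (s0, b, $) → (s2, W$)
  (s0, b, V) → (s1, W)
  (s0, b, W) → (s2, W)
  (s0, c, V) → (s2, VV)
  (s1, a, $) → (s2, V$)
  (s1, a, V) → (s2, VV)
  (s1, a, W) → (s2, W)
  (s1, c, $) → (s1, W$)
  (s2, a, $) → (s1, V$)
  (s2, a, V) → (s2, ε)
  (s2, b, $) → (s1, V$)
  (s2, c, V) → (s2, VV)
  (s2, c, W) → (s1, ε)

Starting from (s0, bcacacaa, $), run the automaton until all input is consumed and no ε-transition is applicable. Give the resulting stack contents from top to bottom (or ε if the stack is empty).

(s0, bcacacaa, $) ⊢ (s2, cacacaa, W$) ⊢ (s1, acacaa, $) ⊢ (s2, cacaa, V$) ⊢ (s2, acaa, VV$) ⊢ (s2, caa, V$) ⊢ (s2, aa, VV$) ⊢ (s2, a, V$) ⊢ (s2, ε, $)
All input consumed in state s2 with stack $.

$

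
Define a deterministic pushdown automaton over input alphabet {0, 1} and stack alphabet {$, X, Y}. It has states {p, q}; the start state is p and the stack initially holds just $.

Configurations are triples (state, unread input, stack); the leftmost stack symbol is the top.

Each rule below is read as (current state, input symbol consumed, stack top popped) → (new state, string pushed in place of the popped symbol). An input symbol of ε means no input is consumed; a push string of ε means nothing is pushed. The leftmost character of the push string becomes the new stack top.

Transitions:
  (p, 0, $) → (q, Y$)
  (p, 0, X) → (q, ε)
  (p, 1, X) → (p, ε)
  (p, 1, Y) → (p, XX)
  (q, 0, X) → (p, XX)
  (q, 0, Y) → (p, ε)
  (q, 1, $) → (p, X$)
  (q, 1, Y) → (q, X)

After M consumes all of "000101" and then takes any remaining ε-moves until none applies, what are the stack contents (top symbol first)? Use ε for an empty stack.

X$

(p, 000101, $)
  read 0, top $: go to q, push Y$ → (q, 00101, Y$)
  read 0, top Y: go to p, push ε → (p, 0101, $)
  read 0, top $: go to q, push Y$ → (q, 101, Y$)
  read 1, top Y: go to q, push X → (q, 01, X$)
  read 0, top X: go to p, push XX → (p, 1, XX$)
  read 1, top X: go to p, push ε → (p, ε, X$)
All input consumed in state p with stack X$.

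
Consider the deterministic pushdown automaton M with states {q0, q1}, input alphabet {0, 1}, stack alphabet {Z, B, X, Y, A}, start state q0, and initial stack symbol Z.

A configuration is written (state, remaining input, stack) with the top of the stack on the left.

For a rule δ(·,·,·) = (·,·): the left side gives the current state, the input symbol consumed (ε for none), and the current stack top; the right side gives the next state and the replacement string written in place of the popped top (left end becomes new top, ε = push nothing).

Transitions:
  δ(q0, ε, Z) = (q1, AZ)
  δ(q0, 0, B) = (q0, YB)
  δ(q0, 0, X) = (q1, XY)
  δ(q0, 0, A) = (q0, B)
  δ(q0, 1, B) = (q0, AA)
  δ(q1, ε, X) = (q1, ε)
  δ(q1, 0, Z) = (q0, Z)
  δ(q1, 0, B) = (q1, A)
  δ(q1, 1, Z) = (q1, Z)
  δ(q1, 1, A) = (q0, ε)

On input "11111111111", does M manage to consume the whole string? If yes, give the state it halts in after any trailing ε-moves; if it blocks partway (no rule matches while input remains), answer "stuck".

(q0, 11111111111, Z) ⊢ (q1, 11111111111, AZ) ⊢ (q0, 1111111111, Z) ⊢ (q1, 1111111111, AZ) ⊢ (q0, 111111111, Z) ⊢ (q1, 111111111, AZ) ⊢ (q0, 11111111, Z) ⊢ (q1, 11111111, AZ) ⊢ (q0, 1111111, Z) ⊢ (q1, 1111111, AZ) ⊢ (q0, 111111, Z) ⊢ (q1, 111111, AZ) ⊢ (q0, 11111, Z) ⊢ (q1, 11111, AZ) ⊢ (q0, 1111, Z) ⊢ (q1, 1111, AZ) ⊢ (q0, 111, Z) ⊢ (q1, 111, AZ) ⊢ (q0, 11, Z) ⊢ (q1, 11, AZ) ⊢ (q0, 1, Z) ⊢ (q1, 1, AZ) ⊢ (q0, ε, Z) ⊢ (q1, ε, AZ)
All input consumed; M is in state q1.

q1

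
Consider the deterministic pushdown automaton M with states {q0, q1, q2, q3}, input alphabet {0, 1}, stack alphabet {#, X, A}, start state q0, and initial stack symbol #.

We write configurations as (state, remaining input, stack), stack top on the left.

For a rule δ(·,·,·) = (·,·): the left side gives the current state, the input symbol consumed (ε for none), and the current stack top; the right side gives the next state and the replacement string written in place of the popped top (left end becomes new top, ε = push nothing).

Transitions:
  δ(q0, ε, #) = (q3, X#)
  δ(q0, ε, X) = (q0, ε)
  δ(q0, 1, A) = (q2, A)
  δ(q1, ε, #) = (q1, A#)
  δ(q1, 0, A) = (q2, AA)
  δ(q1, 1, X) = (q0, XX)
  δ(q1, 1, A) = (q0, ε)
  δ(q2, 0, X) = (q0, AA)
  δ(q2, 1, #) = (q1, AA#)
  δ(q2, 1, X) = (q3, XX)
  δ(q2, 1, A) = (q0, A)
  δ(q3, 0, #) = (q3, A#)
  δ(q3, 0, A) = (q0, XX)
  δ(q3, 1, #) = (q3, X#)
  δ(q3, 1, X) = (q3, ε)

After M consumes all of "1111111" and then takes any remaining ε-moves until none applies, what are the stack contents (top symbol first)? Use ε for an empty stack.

(q0, 1111111, #)
  ε-move, top #: go to q3, push X# → (q3, 1111111, X#)
  read 1, top X: go to q3, push ε → (q3, 111111, #)
  read 1, top #: go to q3, push X# → (q3, 11111, X#)
  read 1, top X: go to q3, push ε → (q3, 1111, #)
  read 1, top #: go to q3, push X# → (q3, 111, X#)
  read 1, top X: go to q3, push ε → (q3, 11, #)
  read 1, top #: go to q3, push X# → (q3, 1, X#)
  read 1, top X: go to q3, push ε → (q3, ε, #)
All input consumed in state q3 with stack #.

#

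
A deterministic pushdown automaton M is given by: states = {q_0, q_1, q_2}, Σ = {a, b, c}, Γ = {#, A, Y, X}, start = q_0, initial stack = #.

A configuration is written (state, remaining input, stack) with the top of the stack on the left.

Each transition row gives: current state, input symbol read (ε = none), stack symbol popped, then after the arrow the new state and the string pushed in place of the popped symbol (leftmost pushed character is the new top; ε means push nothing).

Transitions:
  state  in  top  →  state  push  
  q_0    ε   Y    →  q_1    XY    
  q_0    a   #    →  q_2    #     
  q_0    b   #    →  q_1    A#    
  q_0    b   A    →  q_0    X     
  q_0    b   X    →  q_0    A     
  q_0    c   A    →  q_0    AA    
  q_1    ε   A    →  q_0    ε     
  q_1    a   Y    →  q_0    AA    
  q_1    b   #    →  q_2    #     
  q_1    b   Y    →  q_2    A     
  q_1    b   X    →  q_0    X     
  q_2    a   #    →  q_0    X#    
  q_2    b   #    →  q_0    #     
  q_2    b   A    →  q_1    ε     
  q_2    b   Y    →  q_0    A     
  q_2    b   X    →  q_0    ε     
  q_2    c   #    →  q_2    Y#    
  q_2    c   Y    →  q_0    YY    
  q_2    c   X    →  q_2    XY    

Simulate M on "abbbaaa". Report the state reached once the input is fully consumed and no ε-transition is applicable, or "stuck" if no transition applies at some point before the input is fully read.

(q_0, abbbaaa, #) ⊢ (q_2, bbbaaa, #) ⊢ (q_0, bbaaa, #) ⊢ (q_1, baaa, A#) ⊢ (q_0, baaa, #) ⊢ (q_1, aaa, A#) ⊢ (q_0, aaa, #) ⊢ (q_2, aa, #) ⊢ (q_0, a, X#)
No transition for (q_0, a, top X); M blocks with input a remaining.

stuck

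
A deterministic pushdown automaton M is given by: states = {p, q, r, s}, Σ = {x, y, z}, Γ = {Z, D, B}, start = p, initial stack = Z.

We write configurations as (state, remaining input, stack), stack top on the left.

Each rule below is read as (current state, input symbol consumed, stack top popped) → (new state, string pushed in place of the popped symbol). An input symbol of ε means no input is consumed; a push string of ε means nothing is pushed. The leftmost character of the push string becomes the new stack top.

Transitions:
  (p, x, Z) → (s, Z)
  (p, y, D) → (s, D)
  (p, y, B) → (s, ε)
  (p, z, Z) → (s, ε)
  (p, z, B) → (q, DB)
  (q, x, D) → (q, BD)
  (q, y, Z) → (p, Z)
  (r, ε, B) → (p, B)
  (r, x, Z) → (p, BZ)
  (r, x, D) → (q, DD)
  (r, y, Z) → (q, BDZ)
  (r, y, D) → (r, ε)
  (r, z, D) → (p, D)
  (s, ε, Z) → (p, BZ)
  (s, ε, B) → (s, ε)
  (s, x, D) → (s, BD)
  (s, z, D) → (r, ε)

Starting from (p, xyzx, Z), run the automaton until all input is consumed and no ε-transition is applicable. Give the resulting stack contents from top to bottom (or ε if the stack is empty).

(p, xyzx, Z)
  read x, top Z: go to s, push Z → (s, yzx, Z)
  ε-move, top Z: go to p, push BZ → (p, yzx, BZ)
  read y, top B: go to s, push ε → (s, zx, Z)
  ε-move, top Z: go to p, push BZ → (p, zx, BZ)
  read z, top B: go to q, push DB → (q, x, DBZ)
  read x, top D: go to q, push BD → (q, ε, BDBZ)
All input consumed in state q with stack BDBZ.

BDBZ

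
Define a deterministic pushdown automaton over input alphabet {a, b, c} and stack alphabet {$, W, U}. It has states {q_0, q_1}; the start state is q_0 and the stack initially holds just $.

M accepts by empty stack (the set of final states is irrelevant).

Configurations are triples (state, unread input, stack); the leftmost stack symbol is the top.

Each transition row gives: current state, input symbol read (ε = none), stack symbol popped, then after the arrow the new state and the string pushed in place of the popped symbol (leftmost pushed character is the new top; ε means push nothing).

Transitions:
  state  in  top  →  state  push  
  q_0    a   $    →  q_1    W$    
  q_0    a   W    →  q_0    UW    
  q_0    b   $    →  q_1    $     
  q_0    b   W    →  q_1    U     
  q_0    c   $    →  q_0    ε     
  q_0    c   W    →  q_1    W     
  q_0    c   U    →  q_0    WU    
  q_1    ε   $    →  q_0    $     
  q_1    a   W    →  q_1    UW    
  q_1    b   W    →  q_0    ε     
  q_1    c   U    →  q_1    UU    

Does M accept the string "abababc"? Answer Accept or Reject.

(q_0, abababc, $)
  read a, top $: go to q_1, push W$ → (q_1, bababc, W$)
  read b, top W: go to q_0, push ε → (q_0, ababc, $)
  read a, top $: go to q_1, push W$ → (q_1, babc, W$)
  read b, top W: go to q_0, push ε → (q_0, abc, $)
  read a, top $: go to q_1, push W$ → (q_1, bc, W$)
  read b, top W: go to q_0, push ε → (q_0, c, $)
  read c, top $: go to q_0, push ε → (q_0, ε, ε)
All input consumed and the stack is empty.

Accept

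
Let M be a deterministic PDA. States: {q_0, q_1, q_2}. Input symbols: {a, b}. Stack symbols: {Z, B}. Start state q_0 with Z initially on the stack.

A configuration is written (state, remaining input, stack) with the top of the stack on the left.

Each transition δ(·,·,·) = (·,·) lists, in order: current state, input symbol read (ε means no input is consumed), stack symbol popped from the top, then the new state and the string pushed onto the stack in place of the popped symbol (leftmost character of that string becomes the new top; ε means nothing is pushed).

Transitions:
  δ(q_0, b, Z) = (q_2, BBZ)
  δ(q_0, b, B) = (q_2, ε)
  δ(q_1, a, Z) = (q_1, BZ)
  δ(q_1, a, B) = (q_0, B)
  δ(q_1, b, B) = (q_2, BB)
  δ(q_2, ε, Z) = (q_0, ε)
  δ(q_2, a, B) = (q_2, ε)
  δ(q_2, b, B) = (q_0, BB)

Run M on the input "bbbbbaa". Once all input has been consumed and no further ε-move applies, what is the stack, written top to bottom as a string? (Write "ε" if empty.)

(q_0, bbbbbaa, Z)
  read b, top Z: go to q_2, push BBZ → (q_2, bbbbaa, BBZ)
  read b, top B: go to q_0, push BB → (q_0, bbbaa, BBBZ)
  read b, top B: go to q_2, push ε → (q_2, bbaa, BBZ)
  read b, top B: go to q_0, push BB → (q_0, baa, BBBZ)
  read b, top B: go to q_2, push ε → (q_2, aa, BBZ)
  read a, top B: go to q_2, push ε → (q_2, a, BZ)
  read a, top B: go to q_2, push ε → (q_2, ε, Z)
  ε-move, top Z: go to q_0, push ε → (q_0, ε, ε)
All input consumed in state q_0 with stack ε.

ε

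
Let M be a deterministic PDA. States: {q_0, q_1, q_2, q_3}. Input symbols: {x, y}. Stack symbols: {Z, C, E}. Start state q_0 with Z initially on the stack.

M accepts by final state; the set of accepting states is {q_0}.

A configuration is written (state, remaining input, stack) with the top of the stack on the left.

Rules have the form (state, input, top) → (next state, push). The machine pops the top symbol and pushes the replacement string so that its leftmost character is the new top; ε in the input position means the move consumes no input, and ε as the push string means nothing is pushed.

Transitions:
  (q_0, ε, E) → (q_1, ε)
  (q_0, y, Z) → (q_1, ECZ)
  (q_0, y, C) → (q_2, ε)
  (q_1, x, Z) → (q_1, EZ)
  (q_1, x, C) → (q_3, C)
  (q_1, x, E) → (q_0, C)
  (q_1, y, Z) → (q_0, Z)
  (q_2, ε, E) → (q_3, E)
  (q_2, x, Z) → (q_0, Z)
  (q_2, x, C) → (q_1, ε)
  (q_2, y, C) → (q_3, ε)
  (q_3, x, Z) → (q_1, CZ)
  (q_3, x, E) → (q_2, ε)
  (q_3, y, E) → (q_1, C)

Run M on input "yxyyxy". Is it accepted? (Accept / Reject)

Reject

(q_0, yxyyxy, Z)
  read y, top Z: go to q_1, push ECZ → (q_1, xyyxy, ECZ)
  read x, top E: go to q_0, push C → (q_0, yyxy, CCZ)
  read y, top C: go to q_2, push ε → (q_2, yxy, CZ)
  read y, top C: go to q_3, push ε → (q_3, xy, Z)
  read x, top Z: go to q_1, push CZ → (q_1, y, CZ)
No transition applies at (q_1, y, CZ); input not fully consumed.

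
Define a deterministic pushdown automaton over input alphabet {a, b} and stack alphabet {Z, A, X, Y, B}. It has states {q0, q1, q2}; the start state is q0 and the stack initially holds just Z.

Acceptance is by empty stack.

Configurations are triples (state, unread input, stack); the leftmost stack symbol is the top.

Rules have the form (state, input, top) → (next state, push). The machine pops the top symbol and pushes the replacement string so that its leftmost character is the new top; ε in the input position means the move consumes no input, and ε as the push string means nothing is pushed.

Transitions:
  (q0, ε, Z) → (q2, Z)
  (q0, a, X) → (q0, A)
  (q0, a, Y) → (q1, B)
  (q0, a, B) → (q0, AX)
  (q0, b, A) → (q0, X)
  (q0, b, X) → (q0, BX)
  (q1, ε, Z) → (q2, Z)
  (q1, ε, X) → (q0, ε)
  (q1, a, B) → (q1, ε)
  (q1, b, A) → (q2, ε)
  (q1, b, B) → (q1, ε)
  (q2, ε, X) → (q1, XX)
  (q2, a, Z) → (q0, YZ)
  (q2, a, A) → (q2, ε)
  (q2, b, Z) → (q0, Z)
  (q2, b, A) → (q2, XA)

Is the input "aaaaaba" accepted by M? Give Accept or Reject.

Reject

(q0, aaaaaba, Z)
  ε-move, top Z: go to q2, push Z → (q2, aaaaaba, Z)
  read a, top Z: go to q0, push YZ → (q0, aaaaba, YZ)
  read a, top Y: go to q1, push B → (q1, aaaba, BZ)
  read a, top B: go to q1, push ε → (q1, aaba, Z)
  ε-move, top Z: go to q2, push Z → (q2, aaba, Z)
  read a, top Z: go to q0, push YZ → (q0, aba, YZ)
  read a, top Y: go to q1, push B → (q1, ba, BZ)
  read b, top B: go to q1, push ε → (q1, a, Z)
  ε-move, top Z: go to q2, push Z → (q2, a, Z)
  read a, top Z: go to q0, push YZ → (q0, ε, YZ)
All input consumed; stack is YZ, not empty, and no further ε-move applies.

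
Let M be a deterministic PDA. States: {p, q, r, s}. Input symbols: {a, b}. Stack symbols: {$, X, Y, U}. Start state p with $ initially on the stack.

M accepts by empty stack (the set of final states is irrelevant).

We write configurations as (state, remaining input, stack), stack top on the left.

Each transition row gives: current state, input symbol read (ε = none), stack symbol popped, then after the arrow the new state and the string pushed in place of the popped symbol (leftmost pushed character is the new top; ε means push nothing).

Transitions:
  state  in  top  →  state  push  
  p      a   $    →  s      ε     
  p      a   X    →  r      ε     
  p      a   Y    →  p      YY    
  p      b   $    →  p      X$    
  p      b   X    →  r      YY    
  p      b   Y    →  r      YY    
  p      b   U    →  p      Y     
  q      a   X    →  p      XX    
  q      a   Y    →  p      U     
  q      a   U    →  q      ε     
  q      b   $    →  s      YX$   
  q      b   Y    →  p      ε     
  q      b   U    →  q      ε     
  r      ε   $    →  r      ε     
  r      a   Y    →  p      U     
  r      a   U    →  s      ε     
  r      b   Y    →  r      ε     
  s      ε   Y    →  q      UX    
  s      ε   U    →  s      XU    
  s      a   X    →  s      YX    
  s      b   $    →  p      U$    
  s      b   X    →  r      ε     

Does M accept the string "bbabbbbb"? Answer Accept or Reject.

(p, bbabbbbb, $) ⊢ (p, babbbbb, X$) ⊢ (r, abbbbb, YY$) ⊢ (p, bbbbb, UY$) ⊢ (p, bbbb, YY$) ⊢ (r, bbb, YYY$) ⊢ (r, bb, YY$) ⊢ (r, b, Y$) ⊢ (r, ε, $) ⊢ (r, ε, ε)
All input consumed and the stack is empty.

Accept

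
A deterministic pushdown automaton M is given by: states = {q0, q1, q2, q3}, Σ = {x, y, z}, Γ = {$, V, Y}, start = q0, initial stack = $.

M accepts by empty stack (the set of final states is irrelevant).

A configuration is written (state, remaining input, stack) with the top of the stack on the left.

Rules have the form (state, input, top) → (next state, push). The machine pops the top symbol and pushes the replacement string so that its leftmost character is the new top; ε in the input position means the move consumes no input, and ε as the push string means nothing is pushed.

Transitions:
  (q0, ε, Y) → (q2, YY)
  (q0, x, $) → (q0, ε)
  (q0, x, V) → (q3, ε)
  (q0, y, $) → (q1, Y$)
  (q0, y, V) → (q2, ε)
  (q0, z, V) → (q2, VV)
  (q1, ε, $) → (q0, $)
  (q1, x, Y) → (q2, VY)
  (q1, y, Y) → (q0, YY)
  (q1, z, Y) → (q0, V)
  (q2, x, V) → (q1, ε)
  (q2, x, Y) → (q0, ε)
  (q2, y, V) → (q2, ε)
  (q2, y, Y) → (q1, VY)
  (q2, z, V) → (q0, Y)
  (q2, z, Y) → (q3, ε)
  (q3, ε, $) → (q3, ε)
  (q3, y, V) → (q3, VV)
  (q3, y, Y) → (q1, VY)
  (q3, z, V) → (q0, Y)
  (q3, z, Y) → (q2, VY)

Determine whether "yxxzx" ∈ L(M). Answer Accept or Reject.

(q0, yxxzx, $)
  read y, top $: go to q1, push Y$ → (q1, xxzx, Y$)
  read x, top Y: go to q2, push VY → (q2, xzx, VY$)
  read x, top V: go to q1, push ε → (q1, zx, Y$)
  read z, top Y: go to q0, push V → (q0, x, V$)
  read x, top V: go to q3, push ε → (q3, ε, $)
  ε-move, top $: go to q3, push ε → (q3, ε, ε)
All input consumed and the stack is empty.

Accept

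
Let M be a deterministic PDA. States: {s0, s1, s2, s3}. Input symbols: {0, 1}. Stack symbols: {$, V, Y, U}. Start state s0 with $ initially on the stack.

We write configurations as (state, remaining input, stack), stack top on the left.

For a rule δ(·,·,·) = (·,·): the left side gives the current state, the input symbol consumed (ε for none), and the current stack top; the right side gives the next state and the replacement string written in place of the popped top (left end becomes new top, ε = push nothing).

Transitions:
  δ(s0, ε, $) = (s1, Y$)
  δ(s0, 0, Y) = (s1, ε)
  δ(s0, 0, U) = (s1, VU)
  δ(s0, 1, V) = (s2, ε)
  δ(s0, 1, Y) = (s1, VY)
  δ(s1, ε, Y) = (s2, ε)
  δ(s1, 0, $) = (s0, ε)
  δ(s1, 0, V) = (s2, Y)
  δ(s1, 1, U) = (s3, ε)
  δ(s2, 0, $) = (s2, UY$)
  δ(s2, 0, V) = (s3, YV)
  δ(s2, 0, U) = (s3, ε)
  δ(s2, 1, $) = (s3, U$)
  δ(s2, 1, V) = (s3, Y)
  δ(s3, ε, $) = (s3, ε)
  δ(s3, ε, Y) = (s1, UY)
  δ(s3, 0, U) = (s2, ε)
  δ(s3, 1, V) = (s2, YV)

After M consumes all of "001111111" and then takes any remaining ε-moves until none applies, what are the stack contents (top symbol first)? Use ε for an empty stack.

UY$

(s0, 001111111, $)
  ε-move, top $: go to s1, push Y$ → (s1, 001111111, Y$)
  ε-move, top Y: go to s2, push ε → (s2, 001111111, $)
  read 0, top $: go to s2, push UY$ → (s2, 01111111, UY$)
  read 0, top U: go to s3, push ε → (s3, 1111111, Y$)
  ε-move, top Y: go to s1, push UY → (s1, 1111111, UY$)
  read 1, top U: go to s3, push ε → (s3, 111111, Y$)
  ε-move, top Y: go to s1, push UY → (s1, 111111, UY$)
  read 1, top U: go to s3, push ε → (s3, 11111, Y$)
  ε-move, top Y: go to s1, push UY → (s1, 11111, UY$)
  read 1, top U: go to s3, push ε → (s3, 1111, Y$)
  ε-move, top Y: go to s1, push UY → (s1, 1111, UY$)
  read 1, top U: go to s3, push ε → (s3, 111, Y$)
  ε-move, top Y: go to s1, push UY → (s1, 111, UY$)
  read 1, top U: go to s3, push ε → (s3, 11, Y$)
  ε-move, top Y: go to s1, push UY → (s1, 11, UY$)
  read 1, top U: go to s3, push ε → (s3, 1, Y$)
  ε-move, top Y: go to s1, push UY → (s1, 1, UY$)
  read 1, top U: go to s3, push ε → (s3, ε, Y$)
  ε-move, top Y: go to s1, push UY → (s1, ε, UY$)
All input consumed in state s1 with stack UY$.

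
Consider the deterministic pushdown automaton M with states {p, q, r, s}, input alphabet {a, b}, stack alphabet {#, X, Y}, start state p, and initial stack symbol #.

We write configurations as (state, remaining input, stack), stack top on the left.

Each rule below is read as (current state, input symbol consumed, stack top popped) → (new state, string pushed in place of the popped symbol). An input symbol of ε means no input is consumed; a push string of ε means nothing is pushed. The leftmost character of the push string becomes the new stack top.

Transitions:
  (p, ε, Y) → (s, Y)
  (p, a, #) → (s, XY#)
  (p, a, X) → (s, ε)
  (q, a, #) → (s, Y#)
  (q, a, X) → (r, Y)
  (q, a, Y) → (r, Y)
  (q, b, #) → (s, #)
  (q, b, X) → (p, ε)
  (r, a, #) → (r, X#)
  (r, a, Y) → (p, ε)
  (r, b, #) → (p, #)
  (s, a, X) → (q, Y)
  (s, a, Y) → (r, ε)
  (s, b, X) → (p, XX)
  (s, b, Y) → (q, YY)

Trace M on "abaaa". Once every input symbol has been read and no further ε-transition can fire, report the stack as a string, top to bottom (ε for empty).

(p, abaaa, #)
  read a, top #: go to s, push XY# → (s, baaa, XY#)
  read b, top X: go to p, push XX → (p, aaa, XXY#)
  read a, top X: go to s, push ε → (s, aa, XY#)
  read a, top X: go to q, push Y → (q, a, YY#)
  read a, top Y: go to r, push Y → (r, ε, YY#)
All input consumed in state r with stack YY#.

YY#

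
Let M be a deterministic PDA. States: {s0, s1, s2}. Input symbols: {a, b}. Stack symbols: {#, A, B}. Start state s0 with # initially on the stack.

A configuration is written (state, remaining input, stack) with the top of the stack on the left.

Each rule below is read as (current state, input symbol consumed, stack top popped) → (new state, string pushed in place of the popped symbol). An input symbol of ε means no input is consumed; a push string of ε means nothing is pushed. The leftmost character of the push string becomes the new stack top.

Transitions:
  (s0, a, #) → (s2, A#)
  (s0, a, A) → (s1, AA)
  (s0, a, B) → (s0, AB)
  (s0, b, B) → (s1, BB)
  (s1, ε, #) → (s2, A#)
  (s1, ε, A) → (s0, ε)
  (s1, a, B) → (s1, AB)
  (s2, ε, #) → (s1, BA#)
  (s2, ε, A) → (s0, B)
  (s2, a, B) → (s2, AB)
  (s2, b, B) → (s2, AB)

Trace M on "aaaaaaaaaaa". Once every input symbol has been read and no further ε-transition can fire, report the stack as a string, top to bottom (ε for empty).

(s0, aaaaaaaaaaa, #)
  read a, top #: go to s2, push A# → (s2, aaaaaaaaaa, A#)
  ε-move, top A: go to s0, push B → (s0, aaaaaaaaaa, B#)
  read a, top B: go to s0, push AB → (s0, aaaaaaaaa, AB#)
  read a, top A: go to s1, push AA → (s1, aaaaaaaa, AAB#)
  ε-move, top A: go to s0, push ε → (s0, aaaaaaaa, AB#)
  read a, top A: go to s1, push AA → (s1, aaaaaaa, AAB#)
  ε-move, top A: go to s0, push ε → (s0, aaaaaaa, AB#)
  read a, top A: go to s1, push AA → (s1, aaaaaa, AAB#)
  ε-move, top A: go to s0, push ε → (s0, aaaaaa, AB#)
  read a, top A: go to s1, push AA → (s1, aaaaa, AAB#)
  ε-move, top A: go to s0, push ε → (s0, aaaaa, AB#)
  read a, top A: go to s1, push AA → (s1, aaaa, AAB#)
  ε-move, top A: go to s0, push ε → (s0, aaaa, AB#)
  read a, top A: go to s1, push AA → (s1, aaa, AAB#)
  ε-move, top A: go to s0, push ε → (s0, aaa, AB#)
  read a, top A: go to s1, push AA → (s1, aa, AAB#)
  ε-move, top A: go to s0, push ε → (s0, aa, AB#)
  read a, top A: go to s1, push AA → (s1, a, AAB#)
  ε-move, top A: go to s0, push ε → (s0, a, AB#)
  read a, top A: go to s1, push AA → (s1, ε, AAB#)
  ε-move, top A: go to s0, push ε → (s0, ε, AB#)
All input consumed in state s0 with stack AB#.

AB#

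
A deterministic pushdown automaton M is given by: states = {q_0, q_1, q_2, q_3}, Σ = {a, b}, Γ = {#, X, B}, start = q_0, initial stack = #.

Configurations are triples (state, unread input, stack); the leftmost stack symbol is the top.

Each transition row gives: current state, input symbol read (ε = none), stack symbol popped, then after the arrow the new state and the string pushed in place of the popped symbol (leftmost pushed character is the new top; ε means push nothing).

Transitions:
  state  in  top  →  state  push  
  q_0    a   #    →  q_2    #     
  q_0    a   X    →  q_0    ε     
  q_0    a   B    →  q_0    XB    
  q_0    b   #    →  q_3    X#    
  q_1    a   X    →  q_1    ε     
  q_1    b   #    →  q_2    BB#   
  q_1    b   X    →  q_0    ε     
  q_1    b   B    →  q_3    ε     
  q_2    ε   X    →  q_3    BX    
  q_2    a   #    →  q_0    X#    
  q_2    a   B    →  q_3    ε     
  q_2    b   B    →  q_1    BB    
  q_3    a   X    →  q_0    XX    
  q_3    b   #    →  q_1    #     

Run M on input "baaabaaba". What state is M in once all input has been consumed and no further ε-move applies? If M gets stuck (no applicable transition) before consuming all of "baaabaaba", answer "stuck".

(q_0, baaabaaba, #)
  read b, top #: go to q_3, push X# → (q_3, aaabaaba, X#)
  read a, top X: go to q_0, push XX → (q_0, aabaaba, XX#)
  read a, top X: go to q_0, push ε → (q_0, abaaba, X#)
  read a, top X: go to q_0, push ε → (q_0, baaba, #)
  read b, top #: go to q_3, push X# → (q_3, aaba, X#)
  read a, top X: go to q_0, push XX → (q_0, aba, XX#)
  read a, top X: go to q_0, push ε → (q_0, ba, X#)
No transition for (q_0, b, top X); M blocks with input ba remaining.

stuck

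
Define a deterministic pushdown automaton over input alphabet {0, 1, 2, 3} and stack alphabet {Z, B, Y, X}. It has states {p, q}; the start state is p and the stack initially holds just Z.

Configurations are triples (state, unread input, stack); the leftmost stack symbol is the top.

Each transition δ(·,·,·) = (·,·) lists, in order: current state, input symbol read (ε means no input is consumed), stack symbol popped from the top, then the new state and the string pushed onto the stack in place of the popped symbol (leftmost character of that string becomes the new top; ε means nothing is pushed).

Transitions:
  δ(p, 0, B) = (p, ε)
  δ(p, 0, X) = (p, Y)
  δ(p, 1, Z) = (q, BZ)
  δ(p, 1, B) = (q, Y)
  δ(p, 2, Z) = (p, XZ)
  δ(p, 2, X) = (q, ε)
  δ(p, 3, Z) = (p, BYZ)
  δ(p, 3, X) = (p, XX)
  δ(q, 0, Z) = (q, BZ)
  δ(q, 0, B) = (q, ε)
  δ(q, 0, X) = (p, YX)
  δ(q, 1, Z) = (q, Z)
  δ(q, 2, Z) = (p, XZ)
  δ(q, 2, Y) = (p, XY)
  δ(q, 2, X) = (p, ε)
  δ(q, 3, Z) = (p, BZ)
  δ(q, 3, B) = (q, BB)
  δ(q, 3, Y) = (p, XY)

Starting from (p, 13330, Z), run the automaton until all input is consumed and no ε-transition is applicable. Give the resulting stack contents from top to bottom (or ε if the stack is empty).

BBBZ

(p, 13330, Z) ⊢ (q, 3330, BZ) ⊢ (q, 330, BBZ) ⊢ (q, 30, BBBZ) ⊢ (q, 0, BBBBZ) ⊢ (q, ε, BBBZ)
All input consumed in state q with stack BBBZ.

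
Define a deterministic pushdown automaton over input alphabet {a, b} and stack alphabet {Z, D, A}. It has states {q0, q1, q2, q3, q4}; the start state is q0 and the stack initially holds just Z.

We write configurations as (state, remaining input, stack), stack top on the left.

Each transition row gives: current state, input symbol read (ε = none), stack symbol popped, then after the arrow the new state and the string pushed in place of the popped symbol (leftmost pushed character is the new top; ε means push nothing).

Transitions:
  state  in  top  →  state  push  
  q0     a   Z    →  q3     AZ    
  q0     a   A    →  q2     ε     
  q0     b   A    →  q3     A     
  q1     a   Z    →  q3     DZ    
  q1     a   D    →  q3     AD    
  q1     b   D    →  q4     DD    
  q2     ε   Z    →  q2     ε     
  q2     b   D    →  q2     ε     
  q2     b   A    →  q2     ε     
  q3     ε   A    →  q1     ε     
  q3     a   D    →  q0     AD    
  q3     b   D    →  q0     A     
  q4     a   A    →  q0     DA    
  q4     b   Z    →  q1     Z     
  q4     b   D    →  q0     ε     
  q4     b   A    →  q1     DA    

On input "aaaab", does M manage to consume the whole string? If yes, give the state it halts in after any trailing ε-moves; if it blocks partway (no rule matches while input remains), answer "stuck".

q2

(q0, aaaab, Z)
  read a, top Z: go to q3, push AZ → (q3, aaab, AZ)
  ε-move, top A: go to q1, push ε → (q1, aaab, Z)
  read a, top Z: go to q3, push DZ → (q3, aab, DZ)
  read a, top D: go to q0, push AD → (q0, ab, ADZ)
  read a, top A: go to q2, push ε → (q2, b, DZ)
  read b, top D: go to q2, push ε → (q2, ε, Z)
  ε-move, top Z: go to q2, push ε → (q2, ε, ε)
All input consumed; M is in state q2.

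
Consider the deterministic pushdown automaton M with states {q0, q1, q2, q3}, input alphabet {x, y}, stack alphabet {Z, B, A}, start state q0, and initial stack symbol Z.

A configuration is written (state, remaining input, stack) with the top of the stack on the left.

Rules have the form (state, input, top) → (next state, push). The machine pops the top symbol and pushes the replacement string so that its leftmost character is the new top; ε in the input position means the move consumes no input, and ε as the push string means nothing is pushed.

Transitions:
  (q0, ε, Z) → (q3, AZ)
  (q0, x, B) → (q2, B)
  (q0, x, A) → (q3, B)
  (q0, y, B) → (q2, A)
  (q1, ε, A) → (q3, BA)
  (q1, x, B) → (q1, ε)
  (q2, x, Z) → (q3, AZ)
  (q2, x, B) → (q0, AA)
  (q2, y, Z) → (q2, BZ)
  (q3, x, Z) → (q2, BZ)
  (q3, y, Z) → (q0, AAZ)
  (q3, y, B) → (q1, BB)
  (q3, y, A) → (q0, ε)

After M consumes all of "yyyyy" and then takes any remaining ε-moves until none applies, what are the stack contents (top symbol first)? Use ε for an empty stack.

AZ

(q0, yyyyy, Z)
  ε-move, top Z: go to q3, push AZ → (q3, yyyyy, AZ)
  read y, top A: go to q0, push ε → (q0, yyyy, Z)
  ε-move, top Z: go to q3, push AZ → (q3, yyyy, AZ)
  read y, top A: go to q0, push ε → (q0, yyy, Z)
  ε-move, top Z: go to q3, push AZ → (q3, yyy, AZ)
  read y, top A: go to q0, push ε → (q0, yy, Z)
  ε-move, top Z: go to q3, push AZ → (q3, yy, AZ)
  read y, top A: go to q0, push ε → (q0, y, Z)
  ε-move, top Z: go to q3, push AZ → (q3, y, AZ)
  read y, top A: go to q0, push ε → (q0, ε, Z)
  ε-move, top Z: go to q3, push AZ → (q3, ε, AZ)
All input consumed in state q3 with stack AZ.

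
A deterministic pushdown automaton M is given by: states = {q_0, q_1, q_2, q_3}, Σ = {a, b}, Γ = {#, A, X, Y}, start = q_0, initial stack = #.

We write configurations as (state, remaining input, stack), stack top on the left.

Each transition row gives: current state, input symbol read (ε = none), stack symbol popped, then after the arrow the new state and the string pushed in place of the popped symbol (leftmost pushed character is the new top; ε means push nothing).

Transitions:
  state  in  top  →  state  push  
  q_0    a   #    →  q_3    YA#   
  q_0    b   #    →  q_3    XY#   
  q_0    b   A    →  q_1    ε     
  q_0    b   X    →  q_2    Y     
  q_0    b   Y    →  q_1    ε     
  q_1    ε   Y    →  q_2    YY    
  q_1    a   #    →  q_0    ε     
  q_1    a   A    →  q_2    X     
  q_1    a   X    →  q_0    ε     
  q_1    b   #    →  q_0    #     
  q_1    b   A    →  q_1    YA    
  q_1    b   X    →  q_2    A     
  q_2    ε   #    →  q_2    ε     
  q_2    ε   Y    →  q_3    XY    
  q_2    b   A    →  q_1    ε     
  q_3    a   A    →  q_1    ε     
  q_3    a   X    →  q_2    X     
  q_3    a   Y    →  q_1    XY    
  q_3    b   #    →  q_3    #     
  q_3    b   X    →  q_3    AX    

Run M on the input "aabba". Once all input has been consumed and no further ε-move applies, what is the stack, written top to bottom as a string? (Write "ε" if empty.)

(q_0, aabba, #) ⊢ (q_3, abba, YA#) ⊢ (q_1, bba, XYA#) ⊢ (q_2, ba, AYA#) ⊢ (q_1, a, YA#) ⊢ (q_2, a, YYA#) ⊢ (q_3, a, XYYA#) ⊢ (q_2, ε, XYYA#)
All input consumed in state q_2 with stack XYYA#.

XYYA#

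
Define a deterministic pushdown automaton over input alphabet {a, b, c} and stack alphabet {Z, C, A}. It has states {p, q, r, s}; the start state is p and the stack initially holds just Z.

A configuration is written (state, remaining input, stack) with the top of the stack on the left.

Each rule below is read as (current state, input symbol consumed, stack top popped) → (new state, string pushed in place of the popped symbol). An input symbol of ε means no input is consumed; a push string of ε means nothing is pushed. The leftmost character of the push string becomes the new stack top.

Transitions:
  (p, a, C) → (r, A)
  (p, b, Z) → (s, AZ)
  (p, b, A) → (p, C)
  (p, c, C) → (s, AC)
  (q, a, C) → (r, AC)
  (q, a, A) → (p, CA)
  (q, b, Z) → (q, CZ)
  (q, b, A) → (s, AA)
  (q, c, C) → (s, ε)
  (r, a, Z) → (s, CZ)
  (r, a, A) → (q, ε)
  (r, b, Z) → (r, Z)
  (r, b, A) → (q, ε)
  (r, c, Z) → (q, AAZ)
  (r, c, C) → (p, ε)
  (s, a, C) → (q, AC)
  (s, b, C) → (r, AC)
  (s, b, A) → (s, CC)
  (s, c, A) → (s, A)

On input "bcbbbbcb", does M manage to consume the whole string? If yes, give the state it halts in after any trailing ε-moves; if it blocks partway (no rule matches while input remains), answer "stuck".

stuck

(p, bcbbbbcb, Z) ⊢ (s, cbbbbcb, AZ) ⊢ (s, bbbbcb, AZ) ⊢ (s, bbbcb, CCZ) ⊢ (r, bbcb, ACCZ) ⊢ (q, bcb, CCZ)
No transition for (q, b, top C); M blocks with input bcb remaining.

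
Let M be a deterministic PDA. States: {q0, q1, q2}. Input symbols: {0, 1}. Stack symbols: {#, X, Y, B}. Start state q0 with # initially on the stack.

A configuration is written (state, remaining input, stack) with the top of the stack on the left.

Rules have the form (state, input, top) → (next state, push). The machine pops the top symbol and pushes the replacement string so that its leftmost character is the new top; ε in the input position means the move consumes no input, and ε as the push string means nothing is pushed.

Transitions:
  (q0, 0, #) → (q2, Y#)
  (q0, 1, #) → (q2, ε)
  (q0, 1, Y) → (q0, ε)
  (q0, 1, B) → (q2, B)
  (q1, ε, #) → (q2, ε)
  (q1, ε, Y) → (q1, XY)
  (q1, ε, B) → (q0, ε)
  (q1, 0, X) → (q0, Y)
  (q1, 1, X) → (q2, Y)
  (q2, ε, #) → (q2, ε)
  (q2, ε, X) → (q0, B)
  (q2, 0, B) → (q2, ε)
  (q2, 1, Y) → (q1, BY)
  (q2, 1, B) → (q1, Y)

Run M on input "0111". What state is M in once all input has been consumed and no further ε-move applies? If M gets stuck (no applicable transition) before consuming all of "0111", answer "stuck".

q2

(q0, 0111, #)
  read 0, top #: go to q2, push Y# → (q2, 111, Y#)
  read 1, top Y: go to q1, push BY → (q1, 11, BY#)
  ε-move, top B: go to q0, push ε → (q0, 11, Y#)
  read 1, top Y: go to q0, push ε → (q0, 1, #)
  read 1, top #: go to q2, push ε → (q2, ε, ε)
All input consumed; M is in state q2.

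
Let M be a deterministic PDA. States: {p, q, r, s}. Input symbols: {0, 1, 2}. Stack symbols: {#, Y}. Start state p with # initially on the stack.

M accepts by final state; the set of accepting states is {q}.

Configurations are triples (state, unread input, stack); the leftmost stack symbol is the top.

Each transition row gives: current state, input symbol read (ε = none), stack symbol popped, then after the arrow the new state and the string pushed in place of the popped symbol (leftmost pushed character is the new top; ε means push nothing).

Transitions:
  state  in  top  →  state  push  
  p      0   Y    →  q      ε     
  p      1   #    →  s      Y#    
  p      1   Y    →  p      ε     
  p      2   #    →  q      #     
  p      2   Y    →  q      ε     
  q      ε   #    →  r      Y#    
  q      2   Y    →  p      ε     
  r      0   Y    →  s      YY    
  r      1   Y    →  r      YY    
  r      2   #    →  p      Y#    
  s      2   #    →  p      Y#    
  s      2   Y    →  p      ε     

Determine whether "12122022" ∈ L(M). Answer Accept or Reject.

Accept

(p, 12122022, #) ⊢ (s, 2122022, Y#) ⊢ (p, 122022, #) ⊢ (s, 22022, Y#) ⊢ (p, 2022, #) ⊢ (q, 022, #) ⊢ (r, 022, Y#) ⊢ (s, 22, YY#) ⊢ (p, 2, Y#) ⊢ (q, ε, #)
All input consumed; state q ∈ F.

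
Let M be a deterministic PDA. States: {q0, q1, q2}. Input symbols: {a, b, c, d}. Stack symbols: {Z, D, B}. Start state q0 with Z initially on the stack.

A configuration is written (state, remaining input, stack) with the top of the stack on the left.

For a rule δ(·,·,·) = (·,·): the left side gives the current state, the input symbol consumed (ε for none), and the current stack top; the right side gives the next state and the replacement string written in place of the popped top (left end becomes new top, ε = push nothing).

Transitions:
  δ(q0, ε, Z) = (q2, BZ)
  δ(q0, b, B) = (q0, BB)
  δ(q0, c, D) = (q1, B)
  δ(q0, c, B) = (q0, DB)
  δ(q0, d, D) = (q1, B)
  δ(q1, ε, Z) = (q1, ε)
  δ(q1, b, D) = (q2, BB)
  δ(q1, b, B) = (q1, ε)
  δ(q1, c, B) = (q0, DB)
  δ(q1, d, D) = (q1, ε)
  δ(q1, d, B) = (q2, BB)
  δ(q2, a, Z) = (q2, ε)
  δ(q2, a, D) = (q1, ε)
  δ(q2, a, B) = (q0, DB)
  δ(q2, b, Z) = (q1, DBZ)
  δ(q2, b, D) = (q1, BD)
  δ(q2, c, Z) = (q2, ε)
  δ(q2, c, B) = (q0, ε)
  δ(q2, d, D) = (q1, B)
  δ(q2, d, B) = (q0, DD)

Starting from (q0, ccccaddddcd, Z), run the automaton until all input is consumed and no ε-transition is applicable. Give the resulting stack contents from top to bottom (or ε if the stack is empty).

(q0, ccccaddddcd, Z) ⊢ (q2, ccccaddddcd, BZ) ⊢ (q0, cccaddddcd, Z) ⊢ (q2, cccaddddcd, BZ) ⊢ (q0, ccaddddcd, Z) ⊢ (q2, ccaddddcd, BZ) ⊢ (q0, caddddcd, Z) ⊢ (q2, caddddcd, BZ) ⊢ (q0, addddcd, Z) ⊢ (q2, addddcd, BZ) ⊢ (q0, ddddcd, DBZ) ⊢ (q1, dddcd, BBZ) ⊢ (q2, ddcd, BBBZ) ⊢ (q0, dcd, DDBBZ) ⊢ (q1, cd, BDBBZ) ⊢ (q0, d, DBDBBZ) ⊢ (q1, ε, BBDBBZ)
All input consumed in state q1 with stack BBDBBZ.

BBDBBZ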